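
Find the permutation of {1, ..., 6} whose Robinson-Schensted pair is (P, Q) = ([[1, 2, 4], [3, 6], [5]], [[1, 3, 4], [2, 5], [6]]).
Reverse RSK: for i = n, n-1, ..., 1, locate i in Q, remove the corresponding corner cell from P, and reverse-bump its entry up through P; the value ejected from row 1 is w(i).

So w = 5 1 3 6 4 2.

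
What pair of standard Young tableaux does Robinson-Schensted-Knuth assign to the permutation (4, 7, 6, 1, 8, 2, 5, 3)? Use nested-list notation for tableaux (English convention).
Insert each entry of the permutation into P by Schensted row insertion, recording in Q the position of each new cell.

Insert 4: appended to row 1. P = [[4]].
Insert 7: appended to row 1. P = [[4, 7]].
Insert 6: 6 bumps 7 from row 1; 7 starts row 2. P = [[4, 6], [7]].
Insert 1: 1 bumps 4 from row 1; 4 bumps 7 from row 2; 7 starts row 3. P = [[1, 6], [4], [7]].
Insert 8: appended to row 1. P = [[1, 6, 8], [4], [7]].
Insert 2: 2 bumps 6 from row 1; 6 appends to row 2. P = [[1, 2, 8], [4, 6], [7]].
Insert 5: 5 bumps 8 from row 1; 8 appends to row 2. P = [[1, 2, 5], [4, 6, 8], [7]].
Insert 3: 3 bumps 5 from row 1; 5 bumps 6 from row 2; 6 bumps 7 from row 3; 7 starts row 4. P = [[1, 2, 3], [4, 5, 8], [6], [7]].

So P = [[1, 2, 3], [4, 5, 8], [6], [7]], Q = [[1, 2, 5], [3, 6, 7], [4], [8]].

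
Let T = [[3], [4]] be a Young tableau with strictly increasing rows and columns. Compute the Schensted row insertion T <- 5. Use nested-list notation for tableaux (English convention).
5 is larger than every entry of row 1, so it is appended to row 1. The new tableau is [[3, 5], [4]].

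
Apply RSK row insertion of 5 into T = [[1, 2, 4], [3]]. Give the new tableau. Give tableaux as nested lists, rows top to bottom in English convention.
5 is larger than every entry of row 1, so it is appended to row 1. The new tableau is [[1, 2, 4, 5], [3]].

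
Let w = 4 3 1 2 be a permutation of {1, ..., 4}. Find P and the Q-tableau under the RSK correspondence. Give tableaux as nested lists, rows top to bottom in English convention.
Insert each entry of the permutation into P by Schensted row insertion, recording in Q the position of each new cell.

Insert 4: appended to row 1. P = [[4]].
Insert 3: 3 bumps 4 from row 1; 4 starts row 2. P = [[3], [4]].
Insert 1: 1 bumps 3 from row 1; 3 bumps 4 from row 2; 4 starts row 3. P = [[1], [3], [4]].
Insert 2: appended to row 1. P = [[1, 2], [3], [4]].

So P = [[1, 2], [3], [4]], Q = [[1, 4], [2], [3]].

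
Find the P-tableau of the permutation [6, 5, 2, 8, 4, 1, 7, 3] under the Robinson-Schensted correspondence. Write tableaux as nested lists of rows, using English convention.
After inserting 6: P = [[6]].
After inserting 5: P = [[5], [6]].
After inserting 2: P = [[2], [5], [6]].
After inserting 8: P = [[2, 8], [5], [6]].
After inserting 4: P = [[2, 4], [5, 8], [6]].
After inserting 1: P = [[1, 4], [2, 8], [5], [6]].
After inserting 7: P = [[1, 4, 7], [2, 8], [5], [6]].
After inserting 3: P = [[1, 3, 7], [2, 4], [5, 8], [6]].

So P = [[1, 3, 7], [2, 4], [5, 8], [6]].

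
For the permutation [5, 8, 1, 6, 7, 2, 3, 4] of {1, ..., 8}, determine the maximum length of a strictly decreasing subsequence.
3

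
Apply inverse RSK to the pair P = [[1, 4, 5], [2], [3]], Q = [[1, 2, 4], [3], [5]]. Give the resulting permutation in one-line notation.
Reverse the RSK construction: for i from n down to 1, find the cell of Q containing i, remove the entry at that cell from P, and reverse-bump it up through P; the value ejected from row 1 is w(i).

Step i=5: Q has 5 at row 3, column 1; remove 3 from row 3 of P and reverse-bump: 3 enters row 2 and ejects 2; 2 enters row 1 and ejects 1. So w(5) = 1. P is now [[2, 4, 5], [3]].
Step i=4: Q has 4 at row 1, column 3; remove that cell from P, ejecting 5. So w(4) = 5. P is now [[2, 4], [3]].
Step i=3: Q has 3 at row 2, column 1; remove 3 from row 2 of P and reverse-bump: 3 enters row 1 and ejects 2. So w(3) = 2. P is now [[3, 4]].
Step i=2: Q has 2 at row 1, column 2; remove that cell from P, ejecting 4. So w(2) = 4. P is now [[3]].
Step i=1: Q has 1 at row 1, column 1; remove that cell from P, ejecting 3. So w(1) = 3. P is now [].

So w = 3 4 2 5 1.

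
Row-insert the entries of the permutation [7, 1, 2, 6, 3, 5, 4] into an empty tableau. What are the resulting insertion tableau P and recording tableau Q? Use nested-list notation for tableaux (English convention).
Insert each entry of the permutation into P by Schensted row insertion, recording in Q the position of each new cell.

After inserting 7: P = [[7]].
After inserting 1: P = [[1], [7]].
After inserting 2: P = [[1, 2], [7]].
After inserting 6: P = [[1, 2, 6], [7]].
After inserting 3: P = [[1, 2, 3], [6], [7]].
After inserting 5: P = [[1, 2, 3, 5], [6], [7]].
After inserting 4: P = [[1, 2, 3, 4], [5], [6], [7]].

So P = [[1, 2, 3, 4], [5], [6], [7]], Q = [[1, 3, 4, 6], [2], [5], [7]].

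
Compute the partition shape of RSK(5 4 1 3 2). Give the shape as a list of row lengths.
Row-insert each entry into an empty tableau.

After inserting 5: P = [[5]].
After inserting 4: P = [[4], [5]].
After inserting 1: P = [[1], [4], [5]].
After inserting 3: P = [[1, 3], [4], [5]].
After inserting 2: P = [[1, 2], [3], [4], [5]].

The final insertion tableau P = [[1, 2], [3], [4], [5]] has shape [2, 1, 1, 1].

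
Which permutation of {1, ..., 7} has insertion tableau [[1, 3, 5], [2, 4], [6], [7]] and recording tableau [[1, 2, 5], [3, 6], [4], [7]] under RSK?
2 7 4 1 6 5 3

Reverse the RSK construction: for i from n down to 1, find the cell of Q containing i, remove the entry at that cell from P, and reverse-bump it up through P; the value ejected from row 1 is w(i).

Step i=7: Q has 7 at row 4, column 1; remove 7 from row 4 of P and reverse-bump: 7 enters row 3 and ejects 6; 6 enters row 2 and ejects 4; 4 enters row 1 and ejects 3. So w(7) = 3. P is now [[1, 4, 5], [2, 6], [7]].
Step i=6: Q has 6 at row 2, column 2; remove 6 from row 2 of P and reverse-bump: 6 enters row 1 and ejects 5. So w(6) = 5. P is now [[1, 4, 6], [2], [7]].
Step i=5: Q has 5 at row 1, column 3; remove that cell from P, ejecting 6. So w(5) = 6. P is now [[1, 4], [2], [7]].
Step i=4: Q has 4 at row 3, column 1; remove 7 from row 3 of P and reverse-bump: 7 enters row 2 and ejects 2; 2 enters row 1 and ejects 1. So w(4) = 1. P is now [[2, 4], [7]].
Step i=3: Q has 3 at row 2, column 1; remove 7 from row 2 of P and reverse-bump: 7 enters row 1 and ejects 4. So w(3) = 4. P is now [[2, 7]].
Step i=2: Q has 2 at row 1, column 2; remove that cell from P, ejecting 7. So w(2) = 7. P is now [[2]].
Step i=1: Q has 1 at row 1, column 1; remove that cell from P, ejecting 2. So w(1) = 2. P is now [].

So w = 2 7 4 1 6 5 3.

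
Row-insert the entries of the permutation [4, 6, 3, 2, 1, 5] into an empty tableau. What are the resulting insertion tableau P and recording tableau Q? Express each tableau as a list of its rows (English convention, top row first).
P = [[1, 5], [2, 6], [3], [4]], Q = [[1, 2], [3, 6], [4], [5]]

Insert each entry of the permutation into P by Schensted row insertion, recording in Q the position of each new cell.

Insert 4: appended to row 1. P = [[4]].
Insert 6: appended to row 1. P = [[4, 6]].
Insert 3: 3 bumps 4 from row 1; 4 starts row 2. P = [[3, 6], [4]].
Insert 2: 2 bumps 3 from row 1; 3 bumps 4 from row 2; 4 starts row 3. P = [[2, 6], [3], [4]].
Insert 1: 1 bumps 2 from row 1; 2 bumps 3 from row 2; 3 bumps 4 from row 3; 4 starts row 4. P = [[1, 6], [2], [3], [4]].
Insert 5: 5 bumps 6 from row 1; 6 appends to row 2. P = [[1, 5], [2, 6], [3], [4]].

So P = [[1, 5], [2, 6], [3], [4]], Q = [[1, 2], [3, 6], [4], [5]].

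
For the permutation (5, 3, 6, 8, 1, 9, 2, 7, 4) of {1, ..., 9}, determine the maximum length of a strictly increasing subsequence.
4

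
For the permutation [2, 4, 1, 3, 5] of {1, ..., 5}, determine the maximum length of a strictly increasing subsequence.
3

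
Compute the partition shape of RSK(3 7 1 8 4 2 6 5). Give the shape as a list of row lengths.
[3, 3, 2]

RSK row insertion gives P = [[1, 2, 5], [3, 4, 6], [7, 8]], which has shape [3, 3, 2].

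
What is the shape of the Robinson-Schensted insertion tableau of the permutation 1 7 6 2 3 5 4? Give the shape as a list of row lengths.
Row-insert each entry into an empty tableau.

After inserting 1: P = [[1]].
After inserting 7: P = [[1, 7]].
After inserting 6: P = [[1, 6], [7]].
After inserting 2: P = [[1, 2], [6], [7]].
After inserting 3: P = [[1, 2, 3], [6], [7]].
After inserting 5: P = [[1, 2, 3, 5], [6], [7]].
After inserting 4: P = [[1, 2, 3, 4], [5], [6], [7]].

The final insertion tableau P = [[1, 2, 3, 4], [5], [6], [7]] has shape [4, 1, 1, 1].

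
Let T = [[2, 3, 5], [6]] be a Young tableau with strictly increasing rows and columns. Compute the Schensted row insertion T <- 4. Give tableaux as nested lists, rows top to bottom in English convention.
In row 1, 4 replaces 5 (the leftmost entry greater than 4); 5 is bumped to row 2. In row 2, 5 replaces 6 (the leftmost entry greater than 5); 6 is bumped to row 3. 6 starts a new row 3. The new tableau is [[2, 3, 4], [5], [6]].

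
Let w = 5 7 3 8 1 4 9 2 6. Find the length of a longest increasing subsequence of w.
4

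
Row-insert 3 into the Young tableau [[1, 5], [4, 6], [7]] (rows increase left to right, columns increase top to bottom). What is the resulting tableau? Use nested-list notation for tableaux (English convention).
[[1, 3], [4, 5], [6], [7]]

In row 1, 3 replaces 5 (the leftmost entry greater than 3); 5 is bumped to row 2. In row 2, 5 replaces 6 (the leftmost entry greater than 5); 6 is bumped to row 3. In row 3, 6 replaces 7 (the leftmost entry greater than 6); 7 is bumped to row 4. 7 starts a new row 4. The new tableau is [[1, 3], [4, 5], [6], [7]].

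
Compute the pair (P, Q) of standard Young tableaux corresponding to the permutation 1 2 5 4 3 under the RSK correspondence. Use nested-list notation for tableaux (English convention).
P = [[1, 2, 3], [4], [5]], Q = [[1, 2, 3], [4], [5]]

Insert each entry of the permutation into P by Schensted row insertion, recording in Q the position of each new cell.

Insert 1: appended to row 1. P = [[1]], Q = [[1]].
Insert 2: appended to row 1. P = [[1, 2]], Q = [[1, 2]].
Insert 5: appended to row 1. P = [[1, 2, 5]], Q = [[1, 2, 3]].
Insert 4: 4 bumps 5 from row 1; 5 starts row 2. P = [[1, 2, 4], [5]], Q = [[1, 2, 3], [4]].
Insert 3: 3 bumps 4 from row 1; 4 bumps 5 from row 2; 5 starts row 3. P = [[1, 2, 3], [4], [5]], Q = [[1, 2, 3], [4], [5]].

So P = [[1, 2, 3], [4], [5]], Q = [[1, 2, 3], [4], [5]].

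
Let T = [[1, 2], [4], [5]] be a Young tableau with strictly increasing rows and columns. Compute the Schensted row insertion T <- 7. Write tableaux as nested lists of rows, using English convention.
7 is larger than every entry of row 1, so it is appended to row 1. The new tableau is [[1, 2, 7], [4], [5]].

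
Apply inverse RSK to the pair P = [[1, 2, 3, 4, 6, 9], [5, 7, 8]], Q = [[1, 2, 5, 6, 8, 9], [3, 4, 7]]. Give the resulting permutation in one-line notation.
5 7 1 2 3 8 4 6 9

Reverse the RSK construction: for i from n down to 1, find the cell of Q containing i, remove the entry at that cell from P, and reverse-bump it up through P; the value ejected from row 1 is w(i).

Step i=9: Q has 9 at row 1, column 6; remove that cell from P, ejecting 9. So w(9) = 9. P is now [[1, 2, 3, 4, 6], [5, 7, 8]].
Step i=8: Q has 8 at row 1, column 5; remove that cell from P, ejecting 6. So w(8) = 6. P is now [[1, 2, 3, 4], [5, 7, 8]].
Step i=7: Q has 7 at row 2, column 3; remove 8 from row 2 of P and reverse-bump: 8 enters row 1 and ejects 4. So w(7) = 4. P is now [[1, 2, 3, 8], [5, 7]].
Step i=6: Q has 6 at row 1, column 4; remove that cell from P, ejecting 8. So w(6) = 8. P is now [[1, 2, 3], [5, 7]].
Step i=5: Q has 5 at row 1, column 3; remove that cell from P, ejecting 3. So w(5) = 3. P is now [[1, 2], [5, 7]].
Step i=4: Q has 4 at row 2, column 2; remove 7 from row 2 of P and reverse-bump: 7 enters row 1 and ejects 2. So w(4) = 2. P is now [[1, 7], [5]].
Step i=3: Q has 3 at row 2, column 1; remove 5 from row 2 of P and reverse-bump: 5 enters row 1 and ejects 1. So w(3) = 1. P is now [[5, 7]].
Step i=2: Q has 2 at row 1, column 2; remove that cell from P, ejecting 7. So w(2) = 7. P is now [[5]].
Step i=1: Q has 1 at row 1, column 1; remove that cell from P, ejecting 5. So w(1) = 5. P is now [].

So w = 5 7 1 2 3 8 4 6 9.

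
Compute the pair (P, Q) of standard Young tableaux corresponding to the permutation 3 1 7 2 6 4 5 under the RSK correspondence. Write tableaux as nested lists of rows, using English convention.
Insert each entry of the permutation into P by Schensted row insertion, recording in Q the position of each new cell.

After inserting 3: P = [[3]].
After inserting 1: P = [[1], [3]].
After inserting 7: P = [[1, 7], [3]].
After inserting 2: P = [[1, 2], [3, 7]].
After inserting 6: P = [[1, 2, 6], [3, 7]].
After inserting 4: P = [[1, 2, 4], [3, 6], [7]].
After inserting 5: P = [[1, 2, 4, 5], [3, 6], [7]].

So P = [[1, 2, 4, 5], [3, 6], [7]], Q = [[1, 3, 5, 7], [2, 4], [6]].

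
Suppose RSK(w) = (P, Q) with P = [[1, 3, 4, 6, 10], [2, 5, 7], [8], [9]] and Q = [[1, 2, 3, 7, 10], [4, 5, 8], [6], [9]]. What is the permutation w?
2 3 9 1 5 4 8 7 6 10

Reverse the RSK construction: for i from n down to 1, find the cell of Q containing i, remove the entry at that cell from P, and reverse-bump it up through P; the value ejected from row 1 is w(i).

Step i=10: Q has 10 at row 1, column 5; remove that cell from P, ejecting 10. So w(10) = 10. P is now [[1, 3, 4, 6], [2, 5, 7], [8], [9]].
Step i=9: Q has 9 at row 4, column 1; remove 9 from row 4 of P and reverse-bump: 9 enters row 3 and ejects 8; 8 enters row 2 and ejects 7; 7 enters row 1 and ejects 6. So w(9) = 6. P is now [[1, 3, 4, 7], [2, 5, 8], [9]].
Step i=8: Q has 8 at row 2, column 3; remove 8 from row 2 of P and reverse-bump: 8 enters row 1 and ejects 7. So w(8) = 7. P is now [[1, 3, 4, 8], [2, 5], [9]].
Step i=7: Q has 7 at row 1, column 4; remove that cell from P, ejecting 8. So w(7) = 8. P is now [[1, 3, 4], [2, 5], [9]].
Step i=6: Q has 6 at row 3, column 1; remove 9 from row 3 of P and reverse-bump: 9 enters row 2 and ejects 5; 5 enters row 1 and ejects 4. So w(6) = 4. P is now [[1, 3, 5], [2, 9]].
Step i=5: Q has 5 at row 2, column 2; remove 9 from row 2 of P and reverse-bump: 9 enters row 1 and ejects 5. So w(5) = 5. P is now [[1, 3, 9], [2]].
Step i=4: Q has 4 at row 2, column 1; remove 2 from row 2 of P and reverse-bump: 2 enters row 1 and ejects 1. So w(4) = 1. P is now [[2, 3, 9]].
Step i=3: Q has 3 at row 1, column 3; remove that cell from P, ejecting 9. So w(3) = 9. P is now [[2, 3]].
Step i=2: Q has 2 at row 1, column 2; remove that cell from P, ejecting 3. So w(2) = 3. P is now [[2]].
Step i=1: Q has 1 at row 1, column 1; remove that cell from P, ejecting 2. So w(1) = 2. P is now [].

So w = 2 3 9 1 5 4 8 7 6 10.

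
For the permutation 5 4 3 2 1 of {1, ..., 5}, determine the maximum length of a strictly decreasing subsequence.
5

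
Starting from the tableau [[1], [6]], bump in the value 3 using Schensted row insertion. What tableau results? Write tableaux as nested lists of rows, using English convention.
3 is larger than every entry of row 1, so it is appended to row 1. The new tableau is [[1, 3], [6]].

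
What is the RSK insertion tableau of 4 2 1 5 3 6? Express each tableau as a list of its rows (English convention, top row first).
Insert 4: appended to row 1. P = [[4]].
Insert 2: 2 bumps 4 from row 1; 4 starts row 2. P = [[2], [4]].
Insert 1: 1 bumps 2 from row 1; 2 bumps 4 from row 2; 4 starts row 3. P = [[1], [2], [4]].
Insert 5: appended to row 1. P = [[1, 5], [2], [4]].
Insert 3: 3 bumps 5 from row 1; 5 appends to row 2. P = [[1, 3], [2, 5], [4]].
Insert 6: appended to row 1. P = [[1, 3, 6], [2, 5], [4]].

So P = [[1, 3, 6], [2, 5], [4]].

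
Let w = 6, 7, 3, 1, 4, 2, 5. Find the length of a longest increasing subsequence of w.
3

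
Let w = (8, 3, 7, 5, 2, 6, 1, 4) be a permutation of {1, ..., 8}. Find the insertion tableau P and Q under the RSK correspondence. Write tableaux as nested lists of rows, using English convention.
P = [[1, 4, 6], [2, 5], [3], [7], [8]], Q = [[1, 3, 6], [2, 8], [4], [5], [7]]

Insert each entry of the permutation into P by Schensted row insertion, recording in Q the position of each new cell.

Insert 8: appended to row 1. P = [[8]].
Insert 3: 3 bumps 8 from row 1; 8 starts row 2. P = [[3], [8]].
Insert 7: appended to row 1. P = [[3, 7], [8]].
Insert 5: 5 bumps 7 from row 1; 7 bumps 8 from row 2; 8 starts row 3. P = [[3, 5], [7], [8]].
Insert 2: 2 bumps 3 from row 1; 3 bumps 7 from row 2; 7 bumps 8 from row 3; 8 starts row 4. P = [[2, 5], [3], [7], [8]].
Insert 6: appended to row 1. P = [[2, 5, 6], [3], [7], [8]].
Insert 1: 1 bumps 2 from row 1; 2 bumps 3 from row 2; 3 bumps 7 from row 3; 7 bumps 8 from row 4; 8 starts row 5. P = [[1, 5, 6], [2], [3], [7], [8]].
Insert 4: 4 bumps 5 from row 1; 5 appends to row 2. P = [[1, 4, 6], [2, 5], [3], [7], [8]].

So P = [[1, 4, 6], [2, 5], [3], [7], [8]], Q = [[1, 3, 6], [2, 8], [4], [5], [7]].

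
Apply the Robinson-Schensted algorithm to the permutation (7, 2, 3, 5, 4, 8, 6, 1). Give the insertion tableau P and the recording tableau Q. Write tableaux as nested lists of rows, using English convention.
P = [[1, 3, 4, 6], [2, 8], [5], [7]], Q = [[1, 3, 4, 6], [2, 7], [5], [8]]

Insert each entry of the permutation into P by Schensted row insertion, recording in Q the position of each new cell.

Insert 7: appended to row 1. P = [[7]].
Insert 2: 2 bumps 7 from row 1; 7 starts row 2. P = [[2], [7]].
Insert 3: appended to row 1. P = [[2, 3], [7]].
Insert 5: appended to row 1. P = [[2, 3, 5], [7]].
Insert 4: 4 bumps 5 from row 1; 5 bumps 7 from row 2; 7 starts row 3. P = [[2, 3, 4], [5], [7]].
Insert 8: appended to row 1. P = [[2, 3, 4, 8], [5], [7]].
Insert 6: 6 bumps 8 from row 1; 8 appends to row 2. P = [[2, 3, 4, 6], [5, 8], [7]].
Insert 1: 1 bumps 2 from row 1; 2 bumps 5 from row 2; 5 bumps 7 from row 3; 7 starts row 4. P = [[1, 3, 4, 6], [2, 8], [5], [7]].

So P = [[1, 3, 4, 6], [2, 8], [5], [7]], Q = [[1, 3, 4, 6], [2, 7], [5], [8]].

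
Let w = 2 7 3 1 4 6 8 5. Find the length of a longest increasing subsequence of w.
5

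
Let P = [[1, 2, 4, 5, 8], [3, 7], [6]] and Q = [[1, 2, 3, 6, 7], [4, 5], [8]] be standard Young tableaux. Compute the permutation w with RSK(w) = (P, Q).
1 6 7 3 4 5 8 2

Reverse the RSK construction: for i from n down to 1, find the cell of Q containing i, remove the entry at that cell from P, and reverse-bump it up through P; the value ejected from row 1 is w(i).

Step i=8: Q has 8 at row 3, column 1; remove 6 from row 3 of P and reverse-bump: 6 enters row 2 and ejects 3; 3 enters row 1 and ejects 2. So w(8) = 2. P is now [[1, 3, 4, 5, 8], [6, 7]].
Step i=7: Q has 7 at row 1, column 5; remove that cell from P, ejecting 8. So w(7) = 8. P is now [[1, 3, 4, 5], [6, 7]].
Step i=6: Q has 6 at row 1, column 4; remove that cell from P, ejecting 5. So w(6) = 5. P is now [[1, 3, 4], [6, 7]].
Step i=5: Q has 5 at row 2, column 2; remove 7 from row 2 of P and reverse-bump: 7 enters row 1 and ejects 4. So w(5) = 4. P is now [[1, 3, 7], [6]].
Step i=4: Q has 4 at row 2, column 1; remove 6 from row 2 of P and reverse-bump: 6 enters row 1 and ejects 3. So w(4) = 3. P is now [[1, 6, 7]].
Step i=3: Q has 3 at row 1, column 3; remove that cell from P, ejecting 7. So w(3) = 7. P is now [[1, 6]].
Step i=2: Q has 2 at row 1, column 2; remove that cell from P, ejecting 6. So w(2) = 6. P is now [[1]].
Step i=1: Q has 1 at row 1, column 1; remove that cell from P, ejecting 1. So w(1) = 1. P is now [].

So w = 1 6 7 3 4 5 8 2.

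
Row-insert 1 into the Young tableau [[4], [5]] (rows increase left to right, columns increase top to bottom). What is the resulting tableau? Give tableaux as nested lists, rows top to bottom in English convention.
[[1], [4], [5]]

In row 1, 1 replaces 4 (the leftmost entry greater than 1); 4 is bumped to row 2. In row 2, 4 replaces 5 (the leftmost entry greater than 4); 5 is bumped to row 3. 5 starts a new row 3. The new tableau is [[1], [4], [5]].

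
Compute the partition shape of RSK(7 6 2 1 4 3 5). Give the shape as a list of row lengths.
Row-insert each entry into an empty tableau.

After inserting 7: P = [[7]].
After inserting 6: P = [[6], [7]].
After inserting 2: P = [[2], [6], [7]].
After inserting 1: P = [[1], [2], [6], [7]].
After inserting 4: P = [[1, 4], [2], [6], [7]].
After inserting 3: P = [[1, 3], [2, 4], [6], [7]].
After inserting 5: P = [[1, 3, 5], [2, 4], [6], [7]].

The final insertion tableau P = [[1, 3, 5], [2, 4], [6], [7]] has shape [3, 2, 1, 1].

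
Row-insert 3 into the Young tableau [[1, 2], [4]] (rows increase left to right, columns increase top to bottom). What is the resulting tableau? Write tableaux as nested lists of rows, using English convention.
3 is larger than every entry of row 1, so it is appended to row 1. The new tableau is [[1, 2, 3], [4]].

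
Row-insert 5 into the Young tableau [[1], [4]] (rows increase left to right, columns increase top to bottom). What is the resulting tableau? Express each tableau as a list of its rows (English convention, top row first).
5 is larger than every entry of row 1, so it is appended to row 1. The new tableau is [[1, 5], [4]].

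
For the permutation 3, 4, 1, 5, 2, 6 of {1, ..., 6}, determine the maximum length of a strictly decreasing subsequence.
2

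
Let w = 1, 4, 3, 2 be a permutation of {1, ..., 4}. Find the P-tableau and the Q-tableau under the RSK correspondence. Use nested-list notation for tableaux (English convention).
Insert each entry of the permutation into P by Schensted row insertion, recording in Q the position of each new cell.

After inserting 1: P = [[1]].
After inserting 4: P = [[1, 4]].
After inserting 3: P = [[1, 3], [4]].
After inserting 2: P = [[1, 2], [3], [4]].

So P = [[1, 2], [3], [4]], Q = [[1, 2], [3], [4]].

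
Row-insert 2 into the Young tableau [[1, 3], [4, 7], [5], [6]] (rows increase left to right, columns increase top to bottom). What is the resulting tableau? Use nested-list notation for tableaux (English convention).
In row 1, 2 replaces 3 (the leftmost entry greater than 2); 3 is bumped to row 2. In row 2, 3 replaces 4 (the leftmost entry greater than 3); 4 is bumped to row 3. In row 3, 4 replaces 5 (the leftmost entry greater than 4); 5 is bumped to row 4. In row 4, 5 replaces 6 (the leftmost entry greater than 5); 6 is bumped to row 5. 6 starts a new row 5. The new tableau is [[1, 2], [3, 7], [4], [5], [6]].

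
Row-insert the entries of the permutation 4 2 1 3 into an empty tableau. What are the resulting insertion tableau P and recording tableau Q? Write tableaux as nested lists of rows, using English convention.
Insert each entry of the permutation into P by Schensted row insertion, recording in Q the position of each new cell.

Insert 4: appended to row 1. P = [[4]].
Insert 2: 2 bumps 4 from row 1; 4 starts row 2. P = [[2], [4]].
Insert 1: 1 bumps 2 from row 1; 2 bumps 4 from row 2; 4 starts row 3. P = [[1], [2], [4]].
Insert 3: appended to row 1. P = [[1, 3], [2], [4]].

So P = [[1, 3], [2], [4]], Q = [[1, 4], [2], [3]].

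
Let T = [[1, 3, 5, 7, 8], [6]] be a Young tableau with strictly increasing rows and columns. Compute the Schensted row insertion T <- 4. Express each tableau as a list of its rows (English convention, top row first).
[[1, 3, 4, 7, 8], [5], [6]]

In row 1, 4 replaces 5 (the leftmost entry greater than 4); 5 is bumped to row 2. In row 2, 5 replaces 6 (the leftmost entry greater than 5); 6 is bumped to row 3. 6 starts a new row 3. The new tableau is [[1, 3, 4, 7, 8], [5], [6]].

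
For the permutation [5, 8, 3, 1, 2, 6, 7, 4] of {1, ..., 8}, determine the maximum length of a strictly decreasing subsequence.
3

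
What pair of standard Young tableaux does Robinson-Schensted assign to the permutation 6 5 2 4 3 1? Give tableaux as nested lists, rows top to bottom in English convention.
P = [[1, 3], [2], [4], [5], [6]], Q = [[1, 4], [2], [3], [5], [6]]

Insert each entry of the permutation into P by Schensted row insertion, recording in Q the position of each new cell.

Insert 6: appended to row 1. P = [[6]], Q = [[1]].
Insert 5: 5 bumps 6 from row 1; 6 starts row 2. P = [[5], [6]], Q = [[1], [2]].
Insert 2: 2 bumps 5 from row 1; 5 bumps 6 from row 2; 6 starts row 3. P = [[2], [5], [6]], Q = [[1], [2], [3]].
Insert 4: appended to row 1. P = [[2, 4], [5], [6]], Q = [[1, 4], [2], [3]].
Insert 3: 3 bumps 4 from row 1; 4 bumps 5 from row 2; 5 bumps 6 from row 3; 6 starts row 4. P = [[2, 3], [4], [5], [6]], Q = [[1, 4], [2], [3], [5]].
Insert 1: 1 bumps 2 from row 1; 2 bumps 4 from row 2; 4 bumps 5 from row 3; 5 bumps 6 from row 4; 6 starts row 5. P = [[1, 3], [2], [4], [5], [6]], Q = [[1, 4], [2], [3], [5], [6]].

So P = [[1, 3], [2], [4], [5], [6]], Q = [[1, 4], [2], [3], [5], [6]].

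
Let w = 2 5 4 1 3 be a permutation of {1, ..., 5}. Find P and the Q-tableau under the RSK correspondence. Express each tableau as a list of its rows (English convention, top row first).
P = [[1, 3], [2, 4], [5]], Q = [[1, 2], [3, 5], [4]]

Insert each entry of the permutation into P by Schensted row insertion, recording in Q the position of each new cell.

After inserting 2: P = [[2]].
After inserting 5: P = [[2, 5]].
After inserting 4: P = [[2, 4], [5]].
After inserting 1: P = [[1, 4], [2], [5]].
After inserting 3: P = [[1, 3], [2, 4], [5]].

So P = [[1, 3], [2, 4], [5]], Q = [[1, 2], [3, 5], [4]].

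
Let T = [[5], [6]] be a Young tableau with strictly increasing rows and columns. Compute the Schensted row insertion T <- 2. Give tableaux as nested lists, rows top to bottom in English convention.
[[2], [5], [6]]

In row 1, 2 replaces 5 (the leftmost entry greater than 2); 5 is bumped to row 2. In row 2, 5 replaces 6 (the leftmost entry greater than 5); 6 is bumped to row 3. 6 starts a new row 3. The new tableau is [[2], [5], [6]].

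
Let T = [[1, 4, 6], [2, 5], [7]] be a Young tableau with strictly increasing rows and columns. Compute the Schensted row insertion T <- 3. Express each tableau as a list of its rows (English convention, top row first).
[[1, 3, 6], [2, 4], [5], [7]]

In row 1, 3 replaces 4 (the leftmost entry greater than 3); 4 is bumped to row 2. In row 2, 4 replaces 5 (the leftmost entry greater than 4); 5 is bumped to row 3. In row 3, 5 replaces 7 (the leftmost entry greater than 5); 7 is bumped to row 4. 7 starts a new row 4. The new tableau is [[1, 3, 6], [2, 4], [5], [7]].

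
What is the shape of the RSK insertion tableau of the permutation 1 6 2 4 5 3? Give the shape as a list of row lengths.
RSK row insertion gives P = [[1, 2, 3, 5], [4], [6]], which has shape [4, 1, 1].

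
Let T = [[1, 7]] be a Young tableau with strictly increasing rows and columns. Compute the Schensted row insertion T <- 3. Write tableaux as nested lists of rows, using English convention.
In row 1, 3 replaces 7 (the leftmost entry greater than 3); 7 is bumped to row 2. 7 starts a new row 2. The new tableau is [[1, 3], [7]].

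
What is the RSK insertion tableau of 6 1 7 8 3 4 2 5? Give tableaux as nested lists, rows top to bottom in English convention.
P = [[1, 2, 4, 5], [3, 7, 8], [6]]

Insert 6: appended to row 1. P = [[6]].
Insert 1: 1 bumps 6 from row 1; 6 starts row 2. P = [[1], [6]].
Insert 7: appended to row 1. P = [[1, 7], [6]].
Insert 8: appended to row 1. P = [[1, 7, 8], [6]].
Insert 3: 3 bumps 7 from row 1; 7 appends to row 2. P = [[1, 3, 8], [6, 7]].
Insert 4: 4 bumps 8 from row 1; 8 appends to row 2. P = [[1, 3, 4], [6, 7, 8]].
Insert 2: 2 bumps 3 from row 1; 3 bumps 6 from row 2; 6 starts row 3. P = [[1, 2, 4], [3, 7, 8], [6]].
Insert 5: appended to row 1. P = [[1, 2, 4, 5], [3, 7, 8], [6]].

So P = [[1, 2, 4, 5], [3, 7, 8], [6]].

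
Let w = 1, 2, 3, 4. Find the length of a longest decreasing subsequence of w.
1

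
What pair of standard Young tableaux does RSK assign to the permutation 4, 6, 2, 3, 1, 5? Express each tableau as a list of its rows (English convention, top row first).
Insert each entry of the permutation into P by Schensted row insertion, recording in Q the position of each new cell.

After inserting 4: P = [[4]].
After inserting 6: P = [[4, 6]].
After inserting 2: P = [[2, 6], [4]].
After inserting 3: P = [[2, 3], [4, 6]].
After inserting 1: P = [[1, 3], [2, 6], [4]].
After inserting 5: P = [[1, 3, 5], [2, 6], [4]].

So P = [[1, 3, 5], [2, 6], [4]], Q = [[1, 2, 6], [3, 4], [5]].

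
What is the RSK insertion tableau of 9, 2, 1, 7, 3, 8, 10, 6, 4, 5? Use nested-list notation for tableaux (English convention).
Insert 9: appended to row 1. P = [[9]].
Insert 2: 2 bumps 9 from row 1; 9 starts row 2. P = [[2], [9]].
Insert 1: 1 bumps 2 from row 1; 2 bumps 9 from row 2; 9 starts row 3. P = [[1], [2], [9]].
Insert 7: appended to row 1. P = [[1, 7], [2], [9]].
Insert 3: 3 bumps 7 from row 1; 7 appends to row 2. P = [[1, 3], [2, 7], [9]].
Insert 8: appended to row 1. P = [[1, 3, 8], [2, 7], [9]].
Insert 10: appended to row 1. P = [[1, 3, 8, 10], [2, 7], [9]].
Insert 6: 6 bumps 8 from row 1; 8 appends to row 2. P = [[1, 3, 6, 10], [2, 7, 8], [9]].
Insert 4: 4 bumps 6 from row 1; 6 bumps 7 from row 2; 7 bumps 9 from row 3; 9 starts row 4. P = [[1, 3, 4, 10], [2, 6, 8], [7], [9]].
Insert 5: 5 bumps 10 from row 1; 10 appends to row 2. P = [[1, 3, 4, 5], [2, 6, 8, 10], [7], [9]].

So P = [[1, 3, 4, 5], [2, 6, 8, 10], [7], [9]].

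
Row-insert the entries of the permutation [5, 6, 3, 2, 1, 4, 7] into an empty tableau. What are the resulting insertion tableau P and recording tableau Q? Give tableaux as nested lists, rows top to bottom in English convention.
P = [[1, 4, 7], [2, 6], [3], [5]], Q = [[1, 2, 7], [3, 6], [4], [5]]

Insert each entry of the permutation into P by Schensted row insertion, recording in Q the position of each new cell.

Insert 5: appended to row 1. P = [[5]].
Insert 6: appended to row 1. P = [[5, 6]].
Insert 3: 3 bumps 5 from row 1; 5 starts row 2. P = [[3, 6], [5]].
Insert 2: 2 bumps 3 from row 1; 3 bumps 5 from row 2; 5 starts row 3. P = [[2, 6], [3], [5]].
Insert 1: 1 bumps 2 from row 1; 2 bumps 3 from row 2; 3 bumps 5 from row 3; 5 starts row 4. P = [[1, 6], [2], [3], [5]].
Insert 4: 4 bumps 6 from row 1; 6 appends to row 2. P = [[1, 4], [2, 6], [3], [5]].
Insert 7: appended to row 1. P = [[1, 4, 7], [2, 6], [3], [5]].

So P = [[1, 4, 7], [2, 6], [3], [5]], Q = [[1, 2, 7], [3, 6], [4], [5]].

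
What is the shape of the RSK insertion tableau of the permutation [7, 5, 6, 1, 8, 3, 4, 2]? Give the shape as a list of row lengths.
[3, 3, 1, 1]

Row-insert each entry into an empty tableau.

After inserting 7: P = [[7]].
After inserting 5: P = [[5], [7]].
After inserting 6: P = [[5, 6], [7]].
After inserting 1: P = [[1, 6], [5], [7]].
After inserting 8: P = [[1, 6, 8], [5], [7]].
After inserting 3: P = [[1, 3, 8], [5, 6], [7]].
After inserting 4: P = [[1, 3, 4], [5, 6, 8], [7]].
After inserting 2: P = [[1, 2, 4], [3, 6, 8], [5], [7]].

The final insertion tableau P = [[1, 2, 4], [3, 6, 8], [5], [7]] has shape [3, 3, 1, 1].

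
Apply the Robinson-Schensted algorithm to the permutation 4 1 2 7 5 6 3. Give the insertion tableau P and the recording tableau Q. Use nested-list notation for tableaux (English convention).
P = [[1, 2, 3, 6], [4, 5], [7]], Q = [[1, 3, 4, 6], [2, 5], [7]]

Insert each entry of the permutation into P by Schensted row insertion, recording in Q the position of each new cell.

Insert 4: appended to row 1. P = [[4]].
Insert 1: 1 bumps 4 from row 1; 4 starts row 2. P = [[1], [4]].
Insert 2: appended to row 1. P = [[1, 2], [4]].
Insert 7: appended to row 1. P = [[1, 2, 7], [4]].
Insert 5: 5 bumps 7 from row 1; 7 appends to row 2. P = [[1, 2, 5], [4, 7]].
Insert 6: appended to row 1. P = [[1, 2, 5, 6], [4, 7]].
Insert 3: 3 bumps 5 from row 1; 5 bumps 7 from row 2; 7 starts row 3. P = [[1, 2, 3, 6], [4, 5], [7]].

So P = [[1, 2, 3, 6], [4, 5], [7]], Q = [[1, 3, 4, 6], [2, 5], [7]].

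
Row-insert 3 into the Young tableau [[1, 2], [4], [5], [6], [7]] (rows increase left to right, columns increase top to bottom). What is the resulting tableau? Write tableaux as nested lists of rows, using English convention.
[[1, 2, 3], [4], [5], [6], [7]]

3 is larger than every entry of row 1, so it is appended to row 1. The new tableau is [[1, 2, 3], [4], [5], [6], [7]].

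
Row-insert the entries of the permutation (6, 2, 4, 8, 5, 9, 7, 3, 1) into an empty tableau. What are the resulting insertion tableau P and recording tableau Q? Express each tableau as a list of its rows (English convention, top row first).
P = [[1, 3, 5, 7], [2, 8, 9], [4], [6]], Q = [[1, 3, 4, 6], [2, 5, 7], [8], [9]]

Insert each entry of the permutation into P by Schensted row insertion, recording in Q the position of each new cell.

Insert 6: appended to row 1. P = [[6]].
Insert 2: 2 bumps 6 from row 1; 6 starts row 2. P = [[2], [6]].
Insert 4: appended to row 1. P = [[2, 4], [6]].
Insert 8: appended to row 1. P = [[2, 4, 8], [6]].
Insert 5: 5 bumps 8 from row 1; 8 appends to row 2. P = [[2, 4, 5], [6, 8]].
Insert 9: appended to row 1. P = [[2, 4, 5, 9], [6, 8]].
Insert 7: 7 bumps 9 from row 1; 9 appends to row 2. P = [[2, 4, 5, 7], [6, 8, 9]].
Insert 3: 3 bumps 4 from row 1; 4 bumps 6 from row 2; 6 starts row 3. P = [[2, 3, 5, 7], [4, 8, 9], [6]].
Insert 1: 1 bumps 2 from row 1; 2 bumps 4 from row 2; 4 bumps 6 from row 3; 6 starts row 4. P = [[1, 3, 5, 7], [2, 8, 9], [4], [6]].

So P = [[1, 3, 5, 7], [2, 8, 9], [4], [6]], Q = [[1, 3, 4, 6], [2, 5, 7], [8], [9]].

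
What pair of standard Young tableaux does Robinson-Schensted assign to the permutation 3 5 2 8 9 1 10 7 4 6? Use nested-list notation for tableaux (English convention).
P = [[1, 4, 6, 9, 10], [2, 5, 7], [3, 8]], Q = [[1, 2, 4, 5, 7], [3, 8, 10], [6, 9]]

Insert each entry of the permutation into P by Schensted row insertion, recording in Q the position of each new cell.

Insert 3: appended to row 1. P = [[3]].
Insert 5: appended to row 1. P = [[3, 5]].
Insert 2: 2 bumps 3 from row 1; 3 starts row 2. P = [[2, 5], [3]].
Insert 8: appended to row 1. P = [[2, 5, 8], [3]].
Insert 9: appended to row 1. P = [[2, 5, 8, 9], [3]].
Insert 1: 1 bumps 2 from row 1; 2 bumps 3 from row 2; 3 starts row 3. P = [[1, 5, 8, 9], [2], [3]].
Insert 10: appended to row 1. P = [[1, 5, 8, 9, 10], [2], [3]].
Insert 7: 7 bumps 8 from row 1; 8 appends to row 2. P = [[1, 5, 7, 9, 10], [2, 8], [3]].
Insert 4: 4 bumps 5 from row 1; 5 bumps 8 from row 2; 8 appends to row 3. P = [[1, 4, 7, 9, 10], [2, 5], [3, 8]].
Insert 6: 6 bumps 7 from row 1; 7 appends to row 2. P = [[1, 4, 6, 9, 10], [2, 5, 7], [3, 8]].

So P = [[1, 4, 6, 9, 10], [2, 5, 7], [3, 8]], Q = [[1, 2, 4, 5, 7], [3, 8, 10], [6, 9]].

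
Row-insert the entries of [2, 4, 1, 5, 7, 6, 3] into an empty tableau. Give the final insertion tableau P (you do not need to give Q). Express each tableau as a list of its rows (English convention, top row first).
P = [[1, 3, 5, 6], [2, 4], [7]]

Insert 2: appended to row 1. P = [[2]].
Insert 4: appended to row 1. P = [[2, 4]].
Insert 1: 1 bumps 2 from row 1; 2 starts row 2. P = [[1, 4], [2]].
Insert 5: appended to row 1. P = [[1, 4, 5], [2]].
Insert 7: appended to row 1. P = [[1, 4, 5, 7], [2]].
Insert 6: 6 bumps 7 from row 1; 7 appends to row 2. P = [[1, 4, 5, 6], [2, 7]].
Insert 3: 3 bumps 4 from row 1; 4 bumps 7 from row 2; 7 starts row 3. P = [[1, 3, 5, 6], [2, 4], [7]].

So P = [[1, 3, 5, 6], [2, 4], [7]].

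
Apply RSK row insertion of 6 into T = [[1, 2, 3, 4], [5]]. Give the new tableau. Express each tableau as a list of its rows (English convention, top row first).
[[1, 2, 3, 4, 6], [5]]

6 is larger than every entry of row 1, so it is appended to row 1. The new tableau is [[1, 2, 3, 4, 6], [5]].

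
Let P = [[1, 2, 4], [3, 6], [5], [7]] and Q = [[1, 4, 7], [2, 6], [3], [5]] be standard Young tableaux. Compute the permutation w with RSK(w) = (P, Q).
Reverse the RSK construction: for i from n down to 1, find the cell of Q containing i, remove the entry at that cell from P, and reverse-bump it up through P; the value ejected from row 1 is w(i).

Step i=7: Q has 7 at row 1, column 3; remove that cell from P, ejecting 4. So w(7) = 4. P is now [[1, 2], [3, 6], [5], [7]].
Step i=6: Q has 6 at row 2, column 2; remove 6 from row 2 of P and reverse-bump: 6 enters row 1 and ejects 2. So w(6) = 2. P is now [[1, 6], [3], [5], [7]].
Step i=5: Q has 5 at row 4, column 1; remove 7 from row 4 of P and reverse-bump: 7 enters row 3 and ejects 5; 5 enters row 2 and ejects 3; 3 enters row 1 and ejects 1. So w(5) = 1. P is now [[3, 6], [5], [7]].
Step i=4: Q has 4 at row 1, column 2; remove that cell from P, ejecting 6. So w(4) = 6. P is now [[3], [5], [7]].
Step i=3: Q has 3 at row 3, column 1; remove 7 from row 3 of P and reverse-bump: 7 enters row 2 and ejects 5; 5 enters row 1 and ejects 3. So w(3) = 3. P is now [[5], [7]].
Step i=2: Q has 2 at row 2, column 1; remove 7 from row 2 of P and reverse-bump: 7 enters row 1 and ejects 5. So w(2) = 5. P is now [[7]].
Step i=1: Q has 1 at row 1, column 1; remove that cell from P, ejecting 7. So w(1) = 7. P is now [].

So w = 7 5 3 6 1 2 4.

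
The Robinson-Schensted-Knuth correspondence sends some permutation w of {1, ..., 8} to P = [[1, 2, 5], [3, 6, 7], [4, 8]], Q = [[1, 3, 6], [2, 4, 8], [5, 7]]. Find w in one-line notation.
Reverse the RSK construction: for i from n down to 1, find the cell of Q containing i, remove the entry at that cell from P, and reverse-bump it up through P; the value ejected from row 1 is w(i).

Step i=8: Q has 8 at row 2, column 3; remove 7 from row 2 of P and reverse-bump: 7 enters row 1 and ejects 5. So w(8) = 5. P is now [[1, 2, 7], [3, 6], [4, 8]].
Step i=7: Q has 7 at row 3, column 2; remove 8 from row 3 of P and reverse-bump: 8 enters row 2 and ejects 6; 6 enters row 1 and ejects 2. So w(7) = 2. P is now [[1, 6, 7], [3, 8], [4]].
Step i=6: Q has 6 at row 1, column 3; remove that cell from P, ejecting 7. So w(6) = 7. P is now [[1, 6], [3, 8], [4]].
Step i=5: Q has 5 at row 3, column 1; remove 4 from row 3 of P and reverse-bump: 4 enters row 2 and ejects 3; 3 enters row 1 and ejects 1. So w(5) = 1. P is now [[3, 6], [4, 8]].
Step i=4: Q has 4 at row 2, column 2; remove 8 from row 2 of P and reverse-bump: 8 enters row 1 and ejects 6. So w(4) = 6. P is now [[3, 8], [4]].
Step i=3: Q has 3 at row 1, column 2; remove that cell from P, ejecting 8. So w(3) = 8. P is now [[3], [4]].
Step i=2: Q has 2 at row 2, column 1; remove 4 from row 2 of P and reverse-bump: 4 enters row 1 and ejects 3. So w(2) = 3. P is now [[4]].
Step i=1: Q has 1 at row 1, column 1; remove that cell from P, ejecting 4. So w(1) = 4. P is now [].

So w = 4 3 8 6 1 7 2 5.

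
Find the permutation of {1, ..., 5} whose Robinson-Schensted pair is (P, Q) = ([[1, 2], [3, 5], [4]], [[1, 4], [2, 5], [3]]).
Reverse the RSK construction: for i from n down to 1, find the cell of Q containing i, remove the entry at that cell from P, and reverse-bump it up through P; the value ejected from row 1 is w(i).

Step i=5: Q has 5 at row 2, column 2; remove 5 from row 2 of P and reverse-bump: 5 enters row 1 and ejects 2. So w(5) = 2. P is now [[1, 5], [3], [4]].
Step i=4: Q has 4 at row 1, column 2; remove that cell from P, ejecting 5. So w(4) = 5. P is now [[1], [3], [4]].
Step i=3: Q has 3 at row 3, column 1; remove 4 from row 3 of P and reverse-bump: 4 enters row 2 and ejects 3; 3 enters row 1 and ejects 1. So w(3) = 1. P is now [[3], [4]].
Step i=2: Q has 2 at row 2, column 1; remove 4 from row 2 of P and reverse-bump: 4 enters row 1 and ejects 3. So w(2) = 3. P is now [[4]].
Step i=1: Q has 1 at row 1, column 1; remove that cell from P, ejecting 4. So w(1) = 4. P is now [].

So w = 4 3 1 5 2.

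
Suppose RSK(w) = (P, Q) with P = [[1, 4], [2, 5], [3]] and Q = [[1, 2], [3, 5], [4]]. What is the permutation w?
3 5 2 1 4

Reverse the RSK construction: for i from n down to 1, find the cell of Q containing i, remove the entry at that cell from P, and reverse-bump it up through P; the value ejected from row 1 is w(i).

Step i=5: Q has 5 at row 2, column 2; remove 5 from row 2 of P and reverse-bump: 5 enters row 1 and ejects 4. So w(5) = 4. P is now [[1, 5], [2], [3]].
Step i=4: Q has 4 at row 3, column 1; remove 3 from row 3 of P and reverse-bump: 3 enters row 2 and ejects 2; 2 enters row 1 and ejects 1. So w(4) = 1. P is now [[2, 5], [3]].
Step i=3: Q has 3 at row 2, column 1; remove 3 from row 2 of P and reverse-bump: 3 enters row 1 and ejects 2. So w(3) = 2. P is now [[3, 5]].
Step i=2: Q has 2 at row 1, column 2; remove that cell from P, ejecting 5. So w(2) = 5. P is now [[3]].
Step i=1: Q has 1 at row 1, column 1; remove that cell from P, ejecting 3. So w(1) = 3. P is now [].

So w = 3 5 2 1 4.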